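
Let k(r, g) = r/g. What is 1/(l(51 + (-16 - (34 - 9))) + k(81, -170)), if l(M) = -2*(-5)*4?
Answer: 170/6719 ≈ 0.025301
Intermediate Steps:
k(r, g) = r/g
l(M) = 40 (l(M) = 10*4 = 40)
1/(l(51 + (-16 - (34 - 9))) + k(81, -170)) = 1/(40 + 81/(-170)) = 1/(40 + 81*(-1/170)) = 1/(40 - 81/170) = 1/(6719/170) = 170/6719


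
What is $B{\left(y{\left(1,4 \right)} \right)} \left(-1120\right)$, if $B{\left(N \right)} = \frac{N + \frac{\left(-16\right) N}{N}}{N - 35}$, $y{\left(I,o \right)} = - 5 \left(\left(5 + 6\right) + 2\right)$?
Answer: $- \frac{4536}{5} \approx -907.2$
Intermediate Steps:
$y{\left(I,o \right)} = -65$ ($y{\left(I,o \right)} = - 5 \left(11 + 2\right) = \left(-5\right) 13 = -65$)
$B{\left(N \right)} = \frac{-16 + N}{-35 + N}$ ($B{\left(N \right)} = \frac{N - 16}{-35 + N} = \frac{-16 + N}{-35 + N}$)
$B{\left(y{\left(1,4 \right)} \right)} \left(-1120\right) = \frac{-16 - 65}{-35 - 65} \left(-1120\right) = \frac{1}{-100} \left(-81\right) \left(-1120\right) = \left(- \frac{1}{100}\right) \left(-81\right) \left(-1120\right) = \frac{81}{100} \left(-1120\right) = - \frac{4536}{5}$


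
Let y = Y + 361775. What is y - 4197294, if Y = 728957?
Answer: -3106562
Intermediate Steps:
y = 1090732 (y = 728957 + 361775 = 1090732)
y - 4197294 = 1090732 - 4197294 = -3106562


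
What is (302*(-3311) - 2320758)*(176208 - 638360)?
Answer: 1534658903360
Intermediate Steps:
(302*(-3311) - 2320758)*(176208 - 638360) = (-999922 - 2320758)*(-462152) = -3320680*(-462152) = 1534658903360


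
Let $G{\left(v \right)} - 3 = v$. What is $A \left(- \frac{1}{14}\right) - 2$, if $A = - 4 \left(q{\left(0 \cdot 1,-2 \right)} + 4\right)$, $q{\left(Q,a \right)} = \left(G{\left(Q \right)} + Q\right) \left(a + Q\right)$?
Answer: $- \frac{18}{7} \approx -2.5714$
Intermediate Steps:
$G{\left(v \right)} = 3 + v$
$q{\left(Q,a \right)} = \left(3 + 2 Q\right) \left(Q + a\right)$ ($q{\left(Q,a \right)} = \left(\left(3 + Q\right) + Q\right) \left(a + Q\right) = \left(3 + 2 Q\right) \left(Q + a\right)$)
$A = 8$ ($A = - 4 \left(\left(\left(0 \cdot 1\right)^{2} + 0 \cdot 1 \left(-2\right) + 0 \cdot 1 \left(3 + 0 \cdot 1\right) - 2 \left(3 + 0 \cdot 1\right)\right) + 4\right) = - 4 \left(\left(0^{2} + 0 \left(-2\right) + 0 \left(3 + 0\right) - 2 \left(3 + 0\right)\right) + 4\right) = - 4 \left(\left(0 + 0 + 0 \cdot 3 - 6\right) + 4\right) = - 4 \left(\left(0 + 0 + 0 - 6\right) + 4\right) = - 4 \left(-6 + 4\right) = \left(-4\right) \left(-2\right) = 8$)
$A \left(- \frac{1}{14}\right) - 2 = 8 \left(- \frac{1}{14}\right) - 2 = - \frac{4}{7} - 2 = - \frac{18}{7}$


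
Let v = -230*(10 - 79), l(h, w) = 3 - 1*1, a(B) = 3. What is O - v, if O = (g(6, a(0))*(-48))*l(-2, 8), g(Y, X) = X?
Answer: -16158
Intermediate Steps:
l(h, w) = 2 (l(h, w) = 3 - 1 = 2)
v = 15870 (v = -230*(-69) = 15870)
O = -288 (O = (3*(-48))*2 = -144*2 = -288)
O - v = -288 - 1*15870 = -288 - 15870 = -16158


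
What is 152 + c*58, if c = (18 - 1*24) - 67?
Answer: -4082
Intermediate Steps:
c = -73 (c = (18 - 24) - 67 = -6 - 67 = -73)
152 + c*58 = 152 - 73*58 = 152 - 4234 = -4082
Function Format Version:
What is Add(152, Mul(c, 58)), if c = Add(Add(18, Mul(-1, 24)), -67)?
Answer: -4082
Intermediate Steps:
c = -73 (c = Add(Add(18, -24), -67) = Add(-6, -67) = -73)
Add(152, Mul(c, 58)) = Add(152, Mul(-73, 58)) = Add(152, -4234) = -4082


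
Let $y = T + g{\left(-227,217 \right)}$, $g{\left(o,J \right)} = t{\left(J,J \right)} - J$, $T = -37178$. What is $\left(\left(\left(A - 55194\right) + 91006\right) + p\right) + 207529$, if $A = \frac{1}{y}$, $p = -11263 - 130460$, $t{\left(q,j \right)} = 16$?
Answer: $\frac{3798379221}{37379} \approx 1.0162 \cdot 10^{5}$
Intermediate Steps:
$g{\left(o,J \right)} = 16 - J$
$p = -141723$ ($p = -11263 - 130460 = -141723$)
$y = -37379$ ($y = -37178 + \left(16 - 217\right) = -37178 - 201 = -37379$)
$A = - \frac{1}{37379}$ ($A = \frac{1}{-37379} = - \frac{1}{37379} \approx -2.6753 \cdot 10^{-5}$)
$\left(\left(\left(A - 55194\right) + 91006\right) + p\right) + 207529 = \left(\left(\left(- \frac{1}{37379} - 55194\right) + 91006\right) - 141723\right) + 207529 = \left(\left(- \frac{2063096527}{37379} + 91006\right) - 141723\right) + 207529 = \left(\frac{1338616747}{37379} - 141723\right) + 207529 = - \frac{3958847270}{37379} + 207529 = \frac{3798379221}{37379}$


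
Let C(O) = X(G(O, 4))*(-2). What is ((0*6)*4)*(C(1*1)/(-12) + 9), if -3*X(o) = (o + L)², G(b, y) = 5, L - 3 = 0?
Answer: 0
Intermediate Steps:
L = 3 (L = 3 + 0 = 3)
X(o) = -(3 + o)²/3 (X(o) = -(o + 3)²/3 = -(3 + o)²/3)
C(O) = 128/3 (C(O) = -(3 + 5)²/3*(-2) = -⅓*8²*(-2) = -⅓*64*(-2) = -64/3*(-2) = 128/3)
((0*6)*4)*(C(1*1)/(-12) + 9) = ((0*6)*4)*((128/3)/(-12) + 9) = (0*4)*((128/3)*(-1/12) + 9) = 0*(-32/9 + 9) = 0*(49/9) = 0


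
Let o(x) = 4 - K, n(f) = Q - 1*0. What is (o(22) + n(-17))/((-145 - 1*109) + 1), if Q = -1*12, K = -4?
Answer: 4/253 ≈ 0.015810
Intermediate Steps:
Q = -12
n(f) = -12 (n(f) = -12 - 1*0 = -12 + 0 = -12)
o(x) = 8 (o(x) = 4 - 1*(-4) = 4 + 4 = 8)
(o(22) + n(-17))/((-145 - 1*109) + 1) = (8 - 12)/((-145 - 1*109) + 1) = -4/((-145 - 109) + 1) = -4/(-254 + 1) = -4/(-253) = -4*(-1/253) = 4/253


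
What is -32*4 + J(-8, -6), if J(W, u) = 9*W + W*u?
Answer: -152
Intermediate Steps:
-32*4 + J(-8, -6) = -32*4 - 8*(9 - 6) = -128 - 8*3 = -128 - 24 = -152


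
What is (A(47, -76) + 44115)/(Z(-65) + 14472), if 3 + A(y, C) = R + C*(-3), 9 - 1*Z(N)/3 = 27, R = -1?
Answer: 44339/14418 ≈ 3.0753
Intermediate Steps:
Z(N) = -54 (Z(N) = 27 - 3*27 = 27 - 81 = -54)
A(y, C) = -4 - 3*C (A(y, C) = -3 + (-1 + C*(-3)) = -3 + (-1 - 3*C) = -4 - 3*C)
(A(47, -76) + 44115)/(Z(-65) + 14472) = ((-4 - 3*(-76)) + 44115)/(-54 + 14472) = ((-4 + 228) + 44115)/14418 = (224 + 44115)*(1/14418) = 44339*(1/14418) = 44339/14418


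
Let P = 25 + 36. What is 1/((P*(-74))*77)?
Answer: -1/347578 ≈ -2.8771e-6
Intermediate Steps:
P = 61
1/((P*(-74))*77) = 1/((61*(-74))*77) = 1/(-4514*77) = 1/(-347578) = -1/347578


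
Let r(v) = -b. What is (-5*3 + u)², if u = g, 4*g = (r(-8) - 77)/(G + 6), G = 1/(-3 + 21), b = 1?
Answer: 3944196/11881 ≈ 331.98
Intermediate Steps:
r(v) = -1 (r(v) = -1*1 = -1)
G = 1/18 ≈ 0.055556
g = -351/109 (g = ((-1 - 77)/(1/18 + 6))/4 = (-78/109/18)/4 = (-78*18/109)/4 = (¼)*(-1404/109) = -351/109 ≈ -3.2202)
u = -351/109 ≈ -3.2202
(-5*3 + u)² = (-5*3 - 351/109)² = (-15 - 351/109)² = (-1986/109)² = 3944196/11881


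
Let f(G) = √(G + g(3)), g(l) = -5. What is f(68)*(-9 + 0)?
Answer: -27*√7 ≈ -71.435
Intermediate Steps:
f(G) = √(-5 + G) (f(G) = √(G - 5) = √(-5 + G))
f(68)*(-9 + 0) = √(-5 + 68)*(-9 + 0) = √63*(-9) = (3*√7)*(-9) = -27*√7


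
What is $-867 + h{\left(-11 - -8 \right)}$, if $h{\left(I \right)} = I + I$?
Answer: $-873$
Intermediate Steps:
$h{\left(I \right)} = 2 I$
$-867 + h{\left(-11 - -8 \right)} = -867 + 2 \left(-11 - -8\right) = -867 + 2 \left(-11 + 8\right) = -867 + 2 \left(-3\right) = -867 - 6 = -873$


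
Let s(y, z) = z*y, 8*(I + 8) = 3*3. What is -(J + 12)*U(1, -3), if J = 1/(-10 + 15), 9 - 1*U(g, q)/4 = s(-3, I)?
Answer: 5673/10 ≈ 567.30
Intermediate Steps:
I = -55/8 (I = -8 + (3*3)/8 = -8 + (1/8)*9 = -8 + 9/8 = -55/8 ≈ -6.8750)
s(y, z) = y*z
U(g, q) = -93/2 (U(g, q) = 36 - (-12)*(-55)/8 = 36 - 4*165/8 = 36 - 165/2 = -93/2)
J = 1/5 ≈ 0.20000
-(J + 12)*U(1, -3) = -(1/5 + 12)*(-93)/2 = -61*(-93)/(5*2) = -1*(-5673/10) = 5673/10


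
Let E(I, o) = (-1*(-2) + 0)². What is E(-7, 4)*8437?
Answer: 33748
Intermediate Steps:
E(I, o) = 4 (E(I, o) = (2 + 0)² = 2² = 4)
E(-7, 4)*8437 = 4*8437 = 33748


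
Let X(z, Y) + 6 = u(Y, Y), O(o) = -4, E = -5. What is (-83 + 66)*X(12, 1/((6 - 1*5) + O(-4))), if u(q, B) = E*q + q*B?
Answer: 646/9 ≈ 71.778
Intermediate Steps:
u(q, B) = -5*q + B*q (u(q, B) = -5*q + q*B = -5*q + B*q)
X(z, Y) = -6 + Y*(-5 + Y)
(-83 + 66)*X(12, 1/((6 - 1*5) + O(-4))) = (-83 + 66)*(-6 + (-5 + 1/((6 - 1*5) - 4))/((6 - 1*5) - 4)) = -17*(-6 + (-5 + 1/((6 - 5) - 4))/((6 - 5) - 4)) = -17*(-6 + (-5 + 1/(1 - 4))/(1 - 4)) = -17*(-6 + (-5 + 1/(-3))/(-3)) = -17*(-6 - (-5 - 1/3)/3) = -17*(-6 - 1/3*(-16/3)) = -17*(-6 + 16/9) = -17*(-38/9) = 646/9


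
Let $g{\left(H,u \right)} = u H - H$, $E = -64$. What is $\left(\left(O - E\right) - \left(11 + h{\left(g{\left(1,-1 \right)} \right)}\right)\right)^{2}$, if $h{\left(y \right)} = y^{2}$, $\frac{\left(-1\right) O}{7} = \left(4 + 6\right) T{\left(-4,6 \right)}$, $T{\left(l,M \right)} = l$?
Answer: $108241$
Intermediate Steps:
$O = 280$ ($O = - 7 \left(4 + 6\right) \left(-4\right) = - 7 \cdot 10 \left(-4\right) = \left(-7\right) \left(-40\right) = 280$)
$g{\left(H,u \right)} = - H + H u$ ($g{\left(H,u \right)} = H u - H = - H + H u$)
$\left(\left(O - E\right) - \left(11 + h{\left(g{\left(1,-1 \right)} \right)}\right)\right)^{2} = \left(\left(280 - -64\right) - \left(11 + \left(1 \left(-1 - 1\right)\right)^{2}\right)\right)^{2} = \left(\left(280 + 64\right) - \left(11 + \left(1 \left(-2\right)\right)^{2}\right)\right)^{2} = \left(344 - 15\right)^{2} = 329^{2} = 108241$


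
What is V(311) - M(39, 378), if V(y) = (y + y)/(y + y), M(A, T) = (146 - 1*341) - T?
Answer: 574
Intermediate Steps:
M(A, T) = -195 - T (M(A, T) = (146 - 341) - T = -195 - T)
V(y) = 1 (V(y) = (2*y)/((2*y)) = (2*y)*(1/(2*y)) = 1)
V(311) - M(39, 378) = 1 - (-195 - 1*378) = 1 - (-195 - 378) = 1 - 1*(-573) = 1 + 573 = 574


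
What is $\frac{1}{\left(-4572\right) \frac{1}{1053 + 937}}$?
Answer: $- \frac{995}{2286} \approx -0.43526$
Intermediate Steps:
$\frac{1}{\left(-4572\right) \frac{1}{1053 + 937}} = - \frac{1}{4572 \cdot \frac{1}{1990}} = - \frac{\frac{1}{\frac{1}{1990}}}{4572} = \left(- \frac{1}{4572}\right) 1990 = - \frac{995}{2286}$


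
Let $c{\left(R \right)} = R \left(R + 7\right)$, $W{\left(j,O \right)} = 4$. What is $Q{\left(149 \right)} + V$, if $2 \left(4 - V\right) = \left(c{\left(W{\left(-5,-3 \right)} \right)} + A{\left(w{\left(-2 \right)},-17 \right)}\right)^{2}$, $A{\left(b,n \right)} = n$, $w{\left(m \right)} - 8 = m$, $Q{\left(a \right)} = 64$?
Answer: $- \frac{593}{2} \approx -296.5$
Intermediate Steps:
$w{\left(m \right)} = 8 + m$
$c{\left(R \right)} = R \left(7 + R\right)$
$V = - \frac{721}{2}$ ($V = 4 - \frac{\left(4 \left(7 + 4\right) - 17\right)^{2}}{2} = 4 - \frac{\left(4 \cdot 11 - 17\right)^{2}}{2} = 4 - \frac{\left(44 - 17\right)^{2}}{2} = 4 - \frac{27^{2}}{2} = 4 - \frac{729}{2} = - \frac{721}{2} \approx -360.5$)
$Q{\left(149 \right)} + V = 64 - \frac{721}{2} = - \frac{593}{2}$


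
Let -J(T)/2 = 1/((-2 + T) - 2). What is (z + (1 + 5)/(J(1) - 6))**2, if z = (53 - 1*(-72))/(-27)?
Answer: 1545049/46656 ≈ 33.116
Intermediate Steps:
z = -125/27 (z = (53 + 72)*(-1/27) = 125*(-1/27) = -125/27 ≈ -4.6296)
J(T) = -2/(-4 + T) (J(T) = -2/((-2 + T) - 2) = -2/(-4 + T))
(z + (1 + 5)/(J(1) - 6))**2 = (-125/27 + (1 + 5)/(-2/(-4 + 1) - 6))**2 = (-125/27 + 6/(-2/(-3) - 6))**2 = (-125/27 + 6/(-2*(-1/3) - 6))**2 = (-125/27 + 6/(2/3 - 6))**2 = (-125/27 + 6/(-16/3))**2 = (-125/27 + 6*(-3/16))**2 = (-125/27 - 9/8)**2 = (-1243/216)**2 = 1545049/46656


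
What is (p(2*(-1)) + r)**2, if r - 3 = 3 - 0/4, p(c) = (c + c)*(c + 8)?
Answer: 324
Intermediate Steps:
p(c) = 2*c*(8 + c) (p(c) = (2*c)*(8 + c) = 2*c*(8 + c))
r = 6 (r = 3 + (3 - 0/4) = 3 + (3 - 5*0) = 3 + (3 + 0) = 3 + 3 = 6)
(p(2*(-1)) + r)**2 = (2*(2*(-1))*(8 + 2*(-1)) + 6)**2 = (2*(-2)*(8 - 2) + 6)**2 = (2*(-2)*6 + 6)**2 = (-24 + 6)**2 = (-18)**2 = 324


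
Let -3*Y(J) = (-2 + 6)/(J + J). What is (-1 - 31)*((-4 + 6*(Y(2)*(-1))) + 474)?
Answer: -15104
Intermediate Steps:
Y(J) = -2/(3*J) (Y(J) = -(-2 + 6)/(3*(J + J)) = -4/(3*(2*J)) = -4*1/(2*J)/3 = -2/(3*J))
(-1 - 31)*((-4 + 6*(Y(2)*(-1))) + 474) = (-1 - 31)*((-4 + 6*(-2/3/2*(-1))) + 474) = -32*((-4 + 6*(-2/3*1/2*(-1))) + 474) = -32*((-4 + 6*(-1/3*(-1))) + 474) = -32*((-4 + 6*(1/3)) + 474) = -32*((-4 + 2) + 474) = -32*(-2 + 474) = -32*472 = -15104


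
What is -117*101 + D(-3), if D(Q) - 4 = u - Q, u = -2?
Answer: -11812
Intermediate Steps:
D(Q) = 2 - Q (D(Q) = 4 + (-2 - Q) = 2 - Q)
-117*101 + D(-3) = -117*101 + (2 - 1*(-3)) = -11817 + (2 + 3) = -11817 + 5 = -11812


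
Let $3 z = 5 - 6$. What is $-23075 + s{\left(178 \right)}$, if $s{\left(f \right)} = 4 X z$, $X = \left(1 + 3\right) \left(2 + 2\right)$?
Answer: $- \frac{69289}{3} \approx -23096.0$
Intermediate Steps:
$z = - \frac{1}{3}$ ($z = \frac{5 - 6}{3} = \frac{1}{3} \left(-1\right) = - \frac{1}{3} \approx -0.33333$)
$X = 16$ ($X = 4 \cdot 4 = 16$)
$s{\left(f \right)} = - \frac{64}{3}$ ($s{\left(f \right)} = 4 \cdot 16 \left(- \frac{1}{3}\right) = 64 \left(- \frac{1}{3}\right) = - \frac{64}{3}$)
$-23075 + s{\left(178 \right)} = -23075 - \frac{64}{3} = - \frac{69289}{3}$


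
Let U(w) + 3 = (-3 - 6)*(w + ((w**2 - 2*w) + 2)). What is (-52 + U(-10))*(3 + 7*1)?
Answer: -10630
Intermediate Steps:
U(w) = -21 - 9*w**2 + 9*w (U(w) = -3 + (-3 - 6)*(w + ((w**2 - 2*w) + 2)) = -3 - 9*(w + (2 + w**2 - 2*w)) = -3 - 9*(2 + w**2 - w) = -3 + (-18 - 9*w**2 + 9*w) = -21 - 9*w**2 + 9*w)
(-52 + U(-10))*(3 + 7*1) = (-52 + (-21 - 9*(-10)**2 + 9*(-10)))*(3 + 7*1) = (-52 + (-21 - 9*100 - 90))*(3 + 7) = (-52 + (-21 - 900 - 90))*10 = (-52 - 1011)*10 = -1063*10 = -10630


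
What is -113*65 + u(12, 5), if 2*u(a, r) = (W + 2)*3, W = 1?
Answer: -14681/2 ≈ -7340.5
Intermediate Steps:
u(a, r) = 9/2 (u(a, r) = ((1 + 2)*3)/2 = (3*3)/2 = (½)*9 = 9/2)
-113*65 + u(12, 5) = -113*65 + 9/2 = -7345 + 9/2 = -14681/2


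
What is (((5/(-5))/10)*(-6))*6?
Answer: 18/5 ≈ 3.6000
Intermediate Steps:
(((5/(-5))/10)*(-6))*6 = (((5*(-1/5))*(1/10))*(-6))*6 = (-1*1/10*(-6))*6 = -1/10*(-6)*6 = (3/5)*6 = 18/5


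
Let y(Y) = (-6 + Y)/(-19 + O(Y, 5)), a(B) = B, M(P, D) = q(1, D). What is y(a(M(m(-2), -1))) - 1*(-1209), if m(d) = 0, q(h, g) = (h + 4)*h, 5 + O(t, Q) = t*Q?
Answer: 1208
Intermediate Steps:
O(t, Q) = -5 + Q*t (O(t, Q) = -5 + t*Q = -5 + Q*t)
q(h, g) = h*(4 + h) (q(h, g) = (4 + h)*h = h*(4 + h))
M(P, D) = 5 (M(P, D) = 1*(4 + 1) = 1*5 = 5)
y(Y) = (-6 + Y)/(-24 + 5*Y) (y(Y) = (-6 + Y)/(-19 + (-5 + 5*Y)) = (-6 + Y)/(-24 + 5*Y))
y(a(M(m(-2), -1))) - 1*(-1209) = (-6 + 5)/(-24 + 5*5) - 1*(-1209) = -1/(-24 + 25) + 1209 = -1/1 + 1209 = 1*(-1) + 1209 = -1 + 1209 = 1208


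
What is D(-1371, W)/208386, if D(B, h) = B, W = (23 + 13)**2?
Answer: -457/69462 ≈ -0.0065791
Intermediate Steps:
W = 1296 (W = 36**2 = 1296)
D(-1371, W)/208386 = -1371/208386 = -1371*1/208386 = -457/69462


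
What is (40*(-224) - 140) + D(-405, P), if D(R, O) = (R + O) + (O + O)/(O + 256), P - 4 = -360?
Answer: -246347/25 ≈ -9853.9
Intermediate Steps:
P = -356 (P = 4 - 360 = -356)
D(R, O) = O + R + 2*O/(256 + O) (D(R, O) = (O + R) + (2*O)/(256 + O) = (O + R) + 2*O/(256 + O) = O + R + 2*O/(256 + O))
(40*(-224) - 140) + D(-405, P) = (40*(-224) - 140) + ((-356)**2 + 256*(-405) + 258*(-356) - 356*(-405))/(256 - 356) = (-8960 - 140) + (126736 - 103680 - 91848 + 144180)/(-100) = -9100 - 1/100*75388 = -9100 - 18847/25 = -246347/25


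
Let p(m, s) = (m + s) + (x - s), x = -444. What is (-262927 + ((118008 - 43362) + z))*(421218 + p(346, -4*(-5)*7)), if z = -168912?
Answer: -150421116160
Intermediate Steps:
p(m, s) = -444 + m (p(m, s) = (m + s) + (-444 - s) = -444 + m)
(-262927 + ((118008 - 43362) + z))*(421218 + p(346, -4*(-5)*7)) = (-262927 + ((118008 - 43362) - 168912))*(421218 + (-444 + 346)) = (-262927 + (74646 - 168912))*(421218 - 98) = (-262927 - 94266)*421120 = -357193*421120 = -150421116160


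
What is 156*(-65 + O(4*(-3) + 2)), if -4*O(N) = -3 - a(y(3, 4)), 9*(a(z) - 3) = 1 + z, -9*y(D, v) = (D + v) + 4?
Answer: -267488/27 ≈ -9907.0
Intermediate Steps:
y(D, v) = -4/9 - D/9 - v/9 (y(D, v) = -((D + v) + 4)/9 = -(4 + D + v)/9 = -4/9 - D/9 - v/9)
a(z) = 28/9 + z/9 (a(z) = 3 + (1 + z)/9 = 3 + (⅑ + z/9) = 28/9 + z/9)
O(N) = 121/81 (O(N) = -(-3 - (28/9 + (-4/9 - ⅑*3 - ⅑*4)/9))/4 = -(-3 - (28/9 + (-4/9 - ⅓ - 4/9)/9))/4 = -(-3 - (28/9 + (⅑)*(-11/9)))/4 = -(-3 - (28/9 - 11/81))/4 = -(-3 - 1*241/81)/4 = -(-3 - 241/81)/4 = -¼*(-484/81) = 121/81)
156*(-65 + O(4*(-3) + 2)) = 156*(-65 + 121/81) = 156*(-5144/81) = -267488/27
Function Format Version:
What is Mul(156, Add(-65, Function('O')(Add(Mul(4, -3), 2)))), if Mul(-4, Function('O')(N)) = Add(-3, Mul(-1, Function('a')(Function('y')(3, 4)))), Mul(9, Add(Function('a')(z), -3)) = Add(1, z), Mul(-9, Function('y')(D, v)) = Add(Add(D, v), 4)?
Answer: Rational(-267488, 27) ≈ -9907.0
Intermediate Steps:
Function('y')(D, v) = Add(Rational(-4, 9), Mul(Rational(-1, 9), D), Mul(Rational(-1, 9), v)) (Function('y')(D, v) = Mul(Rational(-1, 9), Add(Add(D, v), 4)) = Mul(Rational(-1, 9), Add(4, D, v)) = Add(Rational(-4, 9), Mul(Rational(-1, 9), D), Mul(Rational(-1, 9), v)))
Function('a')(z) = Add(Rational(28, 9), Mul(Rational(1, 9), z)) (Function('a')(z) = Add(3, Mul(Rational(1, 9), Add(1, z))) = Add(3, Add(Rational(1, 9), Mul(Rational(1, 9), z))) = Add(Rational(28, 9), Mul(Rational(1, 9), z)))
Function('O')(N) = Rational(121, 81) (Function('O')(N) = Mul(Rational(-1, 4), Add(-3, Mul(-1, Add(Rational(28, 9), Mul(Rational(1, 9), Add(Rational(-4, 9), Mul(Rational(-1, 9), 3), Mul(Rational(-1, 9), 4))))))) = Mul(Rational(-1, 4), Add(-3, Mul(-1, Add(Rational(28, 9), Mul(Rational(1, 9), Add(Rational(-4, 9), Rational(-1, 3), Rational(-4, 9))))))) = Mul(Rational(-1, 4), Add(-3, Mul(-1, Add(Rational(28, 9), Mul(Rational(1, 9), Rational(-11, 9)))))) = Mul(Rational(-1, 4), Add(-3, Mul(-1, Add(Rational(28, 9), Rational(-11, 81))))) = Mul(Rational(-1, 4), Add(-3, Mul(-1, Rational(241, 81)))) = Mul(Rational(-1, 4), Add(-3, Rational(-241, 81))) = Mul(Rational(-1, 4), Rational(-484, 81)) = Rational(121, 81))
Mul(156, Add(-65, Function('O')(Add(Mul(4, -3), 2)))) = Mul(156, Add(-65, Rational(121, 81))) = Mul(156, Rational(-5144, 81)) = Rational(-267488, 27)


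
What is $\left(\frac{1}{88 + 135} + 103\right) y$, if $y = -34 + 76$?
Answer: $\frac{964740}{223} \approx 4326.2$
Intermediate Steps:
$y = 42$
$\left(\frac{1}{88 + 135} + 103\right) y = \left(\frac{1}{88 + 135} + 103\right) 42 = \left(\frac{1}{223} + 103\right) 42 = \frac{22970}{223} \cdot 42 = \frac{964740}{223}$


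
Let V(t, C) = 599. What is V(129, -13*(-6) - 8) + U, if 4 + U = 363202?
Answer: 363797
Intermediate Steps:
U = 363198 (U = -4 + 363202 = 363198)
V(129, -13*(-6) - 8) + U = 599 + 363198 = 363797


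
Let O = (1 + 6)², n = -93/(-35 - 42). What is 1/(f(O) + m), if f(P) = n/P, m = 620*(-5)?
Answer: -3773/11696207 ≈ -0.00032258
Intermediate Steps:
n = 93/77 (n = -93/(-77) = -93*(-1/77) = 93/77 ≈ 1.2078)
m = -3100
O = 49 (O = 7² = 49)
f(P) = 93/(77*P)
1/(f(O) + m) = 1/((93/77)/49 - 3100) = 1/((93/77)*(1/49) - 3100) = 1/(93/3773 - 3100) = 1/(-11696207/3773) = -3773/11696207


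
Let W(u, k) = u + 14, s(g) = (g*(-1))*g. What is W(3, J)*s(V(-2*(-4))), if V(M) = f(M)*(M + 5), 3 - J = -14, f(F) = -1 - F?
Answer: -232713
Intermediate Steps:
J = 17 (J = 3 - 1*(-14) = 3 + 14 = 17)
V(M) = (-1 - M)*(5 + M) (V(M) = (-1 - M)*(M + 5) = (-1 - M)*(5 + M))
s(g) = -g**2 (s(g) = (-g)*g = -g**2)
W(u, k) = 14 + u
W(3, J)*s(V(-2*(-4))) = (14 + 3)*(-(-(1 - 2*(-4))*(5 - 2*(-4)))**2) = 17*(-(-(1 + 8)*(5 + 8))**2) = 17*(-(-1*9*13)**2) = 17*(-1*(-117)**2) = 17*(-1*13689) = 17*(-13689) = -232713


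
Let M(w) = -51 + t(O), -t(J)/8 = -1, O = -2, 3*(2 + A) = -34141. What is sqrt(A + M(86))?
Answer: 2*I*sqrt(25707)/3 ≈ 106.89*I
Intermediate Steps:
A = -34147/3 (A = -2 + (1/3)*(-34141) = -2 - 34141/3 = -34147/3 ≈ -11382.)
t(J) = 8 (t(J) = -8*(-1) = 8)
M(w) = -43 (M(w) = -51 + 8 = -43)
sqrt(A + M(86)) = sqrt(-34147/3 - 43) = sqrt(-34276/3) = 2*I*sqrt(25707)/3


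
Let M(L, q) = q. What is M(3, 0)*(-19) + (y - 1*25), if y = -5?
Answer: -30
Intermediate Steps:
M(3, 0)*(-19) + (y - 1*25) = 0*(-19) + (-5 - 1*25) = 0 + (-5 - 25) = 0 - 30 = -30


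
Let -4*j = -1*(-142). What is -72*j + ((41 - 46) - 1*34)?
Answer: 2517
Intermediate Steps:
j = -71/2 (j = -(-1)*(-142)/4 = -¼*142 = -71/2 ≈ -35.500)
-72*j + ((41 - 46) - 1*34) = -72*(-71/2) + ((41 - 46) - 1*34) = 2556 + (-5 - 34) = 2556 - 39 = 2517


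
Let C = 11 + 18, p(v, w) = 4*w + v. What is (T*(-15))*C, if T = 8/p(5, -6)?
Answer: 3480/19 ≈ 183.16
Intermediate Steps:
p(v, w) = v + 4*w
C = 29
T = -8/19 (T = 8/(5 + 4*(-6)) = 8/(5 - 24) = 8/(-19) = 8*(-1/19) = -8/19 ≈ -0.42105)
(T*(-15))*C = -8/19*(-15)*29 = (120/19)*29 = 3480/19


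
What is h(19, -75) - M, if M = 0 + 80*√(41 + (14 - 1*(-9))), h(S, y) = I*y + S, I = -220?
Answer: 15879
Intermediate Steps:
h(S, y) = S - 220*y (h(S, y) = -220*y + S = S - 220*y)
M = 640 (M = 0 + 80*√(41 + (14 + 9)) = 0 + 80*√(41 + 23) = 0 + 80*√64 = 0 + 80*8 = 0 + 640 = 640)
h(19, -75) - M = (19 - 220*(-75)) - 1*640 = (19 + 16500) - 640 = 16519 - 640 = 15879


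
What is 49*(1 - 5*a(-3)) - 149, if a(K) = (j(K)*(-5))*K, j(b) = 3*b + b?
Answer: 44000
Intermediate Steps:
j(b) = 4*b
a(K) = -20*K² (a(K) = ((4*K)*(-5))*K = (-20*K)*K = -20*K²)
49*(1 - 5*a(-3)) - 149 = 49*(1 - (-100)*(-3)²) - 149 = 49*(1 - (-100)*9) - 149 = 49*(1 - 5*(-180)) - 149 = 49*(1 + 900) - 149 = 49*901 - 149 = 44149 - 149 = 44000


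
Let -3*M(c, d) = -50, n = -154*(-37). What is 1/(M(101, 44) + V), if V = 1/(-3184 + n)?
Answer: 838/13967 ≈ 0.059999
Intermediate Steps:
n = 5698
M(c, d) = 50/3 (M(c, d) = -1/3*(-50) = 50/3)
V = 1/2514 (V = 1/(-3184 + 5698) = 1/2514 ≈ 0.00039777)
1/(M(101, 44) + V) = 1/(50/3 + 1/2514) = 1/(13967/838) = 838/13967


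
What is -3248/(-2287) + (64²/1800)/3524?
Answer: 644127536/453340575 ≈ 1.4208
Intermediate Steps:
-3248/(-2287) + (64²/1800)/3524 = -3248*(-1/2287) + (4096*(1/1800))*(1/3524) = 3248/2287 + (512/225)*(1/3524) = 3248/2287 + 128/198225 = 644127536/453340575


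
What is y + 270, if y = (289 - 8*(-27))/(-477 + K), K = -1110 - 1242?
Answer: 763325/2829 ≈ 269.82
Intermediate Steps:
K = -2352
y = -505/2829 (y = (289 - 8*(-27))/(-477 - 2352) = (289 + 216)/(-2829) = 505*(-1/2829) = -505/2829 ≈ -0.17851)
y + 270 = -505/2829 + 270 = 763325/2829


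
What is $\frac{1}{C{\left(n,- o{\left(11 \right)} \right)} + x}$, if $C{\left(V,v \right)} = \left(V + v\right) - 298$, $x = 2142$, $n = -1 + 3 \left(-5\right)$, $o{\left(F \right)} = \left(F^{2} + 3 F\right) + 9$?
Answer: $\frac{1}{1665} \approx 0.0006006$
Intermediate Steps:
$o{\left(F \right)} = 9 + F^{2} + 3 F$
$n = -16$ ($n = -1 - 15 = -16$)
$C{\left(V,v \right)} = -298 + V + v$
$\frac{1}{C{\left(n,- o{\left(11 \right)} \right)} + x} = \frac{1}{\left(-298 - 16 - \left(9 + 11^{2} + 3 \cdot 11\right)\right) + 2142} = \frac{1}{\left(-298 - 16 - \left(9 + 121 + 33\right)\right) + 2142} = \frac{1}{\left(-298 - 16 - 163\right) + 2142} = \frac{1}{-477 + 2142} = \frac{1}{1665}$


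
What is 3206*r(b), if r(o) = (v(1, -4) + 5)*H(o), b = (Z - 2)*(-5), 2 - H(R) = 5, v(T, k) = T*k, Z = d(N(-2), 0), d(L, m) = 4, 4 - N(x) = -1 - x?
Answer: -9618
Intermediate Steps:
N(x) = 5 + x (N(x) = 4 - (-1 - x) = 4 + (1 + x) = 5 + x)
Z = 4
H(R) = -3 (H(R) = 2 - 1*5 = 2 - 5 = -3)
b = -10 (b = (4 - 2)*(-5) = 2*(-5) = -10)
r(o) = -3 (r(o) = (1*(-4) + 5)*(-3) = (-4 + 5)*(-3) = 1*(-3) = -3)
3206*r(b) = 3206*(-3) = -9618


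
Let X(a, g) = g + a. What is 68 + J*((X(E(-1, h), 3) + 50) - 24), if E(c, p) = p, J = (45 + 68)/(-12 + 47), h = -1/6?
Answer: 33829/210 ≈ 161.09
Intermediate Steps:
h = -1/6 (h = -1*1/6 = -1/6 ≈ -0.16667)
J = 113/35 ≈ 3.2286
X(a, g) = a + g
68 + J*((X(E(-1, h), 3) + 50) - 24) = 68 + 113*(((-1/6 + 3) + 50) - 24)/35 = 68 + 113*((17/6 + 50) - 24)/35 = 68 + 113*(317/6 - 24)/35 = 68 + (113/35)*(173/6) = 68 + 19549/210 = 33829/210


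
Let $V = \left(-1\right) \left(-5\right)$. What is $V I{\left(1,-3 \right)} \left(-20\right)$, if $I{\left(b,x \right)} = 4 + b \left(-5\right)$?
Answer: $100$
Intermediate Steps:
$V = 5$
$I{\left(b,x \right)} = 4 - 5 b$
$V I{\left(1,-3 \right)} \left(-20\right) = 5 \left(4 - 5\right) \left(-20\right) = 5 \left(-1\right) \left(-20\right) = \left(-5\right) \left(-20\right) = 100$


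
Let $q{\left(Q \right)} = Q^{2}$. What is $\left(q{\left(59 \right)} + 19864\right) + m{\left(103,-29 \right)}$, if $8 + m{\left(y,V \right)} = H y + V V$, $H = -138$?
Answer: $9964$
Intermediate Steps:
$m{\left(y,V \right)} = -8 + V^{2} - 138 y$ ($m{\left(y,V \right)} = -8 + \left(- 138 y + V V\right) = -8 + \left(- 138 y + V^{2}\right) = -8 + \left(V^{2} - 138 y\right) = -8 + V^{2} - 138 y$)
$\left(q{\left(59 \right)} + 19864\right) + m{\left(103,-29 \right)} = \left(59^{2} + 19864\right) - \left(14222 - 841\right) = \left(3481 + 19864\right) - 13381 = 23345 - 13381 = 9964$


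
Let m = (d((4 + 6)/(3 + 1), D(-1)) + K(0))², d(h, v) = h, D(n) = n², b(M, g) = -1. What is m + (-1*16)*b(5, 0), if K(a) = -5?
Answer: 89/4 ≈ 22.250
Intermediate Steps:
m = 25/4 (m = ((4 + 6)/(3 + 1) - 5)² = (10/4 - 5)² = (10*(¼) - 5)² = (5/2 - 5)² = (-5/2)² = 25/4 ≈ 6.2500)
m + (-1*16)*b(5, 0) = 25/4 - 1*16*(-1) = 25/4 - 16*(-1) = 25/4 + 16 = 89/4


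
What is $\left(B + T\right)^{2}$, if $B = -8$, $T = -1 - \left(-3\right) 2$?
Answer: $9$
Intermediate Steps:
$T = 5$ ($T = -1 - -6 = -1 + 6 = 5$)
$\left(B + T\right)^{2} = \left(-8 + 5\right)^{2} = \left(-3\right)^{2} = 9$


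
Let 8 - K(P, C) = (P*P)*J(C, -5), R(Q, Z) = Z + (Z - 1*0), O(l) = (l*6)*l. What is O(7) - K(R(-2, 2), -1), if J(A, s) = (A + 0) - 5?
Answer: 190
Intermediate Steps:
O(l) = 6*l² (O(l) = (6*l)*l = 6*l²)
R(Q, Z) = 2*Z (R(Q, Z) = Z + (Z + 0) = Z + Z = 2*Z)
J(A, s) = -5 + A (J(A, s) = A - 5 = -5 + A)
K(P, C) = 8 - P²*(-5 + C) (K(P, C) = 8 - P*P*(-5 + C) = 8 - P²*(-5 + C))
O(7) - K(R(-2, 2), -1) = 6*7² - (8 + (2*2)²*(5 - 1*(-1))) = 6*49 - (8 + 4²*(5 + 1)) = 294 - (8 + 16*6) = 294 - (8 + 96) = 294 - 1*104 = 294 - 104 = 190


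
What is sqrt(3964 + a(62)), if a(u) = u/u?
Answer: sqrt(3965) ≈ 62.968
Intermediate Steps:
a(u) = 1
sqrt(3964 + a(62)) = sqrt(3964 + 1) = sqrt(3965)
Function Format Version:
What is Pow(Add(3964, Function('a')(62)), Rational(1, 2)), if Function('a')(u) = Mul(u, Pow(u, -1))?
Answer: Pow(3965, Rational(1, 2)) ≈ 62.968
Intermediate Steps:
Function('a')(u) = 1
Pow(Add(3964, Function('a')(62)), Rational(1, 2)) = Pow(Add(3964, 1), Rational(1, 2)) = Pow(3965, Rational(1, 2))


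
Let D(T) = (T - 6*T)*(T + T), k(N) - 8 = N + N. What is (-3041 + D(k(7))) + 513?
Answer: -7368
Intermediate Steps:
k(N) = 8 + 2*N (k(N) = 8 + (N + N) = 8 + 2*N)
D(T) = -10*T**2 (D(T) = (-5*T)*(2*T) = -10*T**2)
(-3041 + D(k(7))) + 513 = (-3041 - 10*(8 + 2*7)**2) + 513 = (-3041 - 10*(8 + 14)**2) + 513 = (-3041 - 10*22**2) + 513 = (-3041 - 10*484) + 513 = (-3041 - 4840) + 513 = -7881 + 513 = -7368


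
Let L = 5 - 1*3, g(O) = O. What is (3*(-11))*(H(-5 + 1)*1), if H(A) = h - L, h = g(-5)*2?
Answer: 396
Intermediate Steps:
h = -10 (h = -5*2 = -10)
L = 2 (L = 5 - 3 = 2)
H(A) = -12 (H(A) = -10 - 1*2 = -10 - 2 = -12)
(3*(-11))*(H(-5 + 1)*1) = (3*(-11))*(-12*1) = -33*(-12) = 396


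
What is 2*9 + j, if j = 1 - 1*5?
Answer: 14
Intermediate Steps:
j = -4 (j = 1 - 5 = -4)
2*9 + j = 2*9 - 4 = 18 - 4 = 14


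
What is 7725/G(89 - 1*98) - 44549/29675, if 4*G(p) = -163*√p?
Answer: -44549/29675 + 10300*I/163 ≈ -1.5012 + 63.19*I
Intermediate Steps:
G(p) = -163*√p/4 (G(p) = (-163*√p)/4 = -163*√p/4)
7725/G(89 - 1*98) - 44549/29675 = 7725/((-163*√(89 - 1*98)/4)) - 44549/29675 = 7725/((-163*√(89 - 98)/4)) - 44549*1/29675 = 7725/((-489*I/4)) - 44549/29675 = 7725*(4*I/489) - 44549/29675 = 10300*I/163 - 44549/29675 = -44549/29675 + 10300*I/163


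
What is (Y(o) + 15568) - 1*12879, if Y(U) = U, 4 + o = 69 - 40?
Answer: 2714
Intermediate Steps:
o = 25 (o = -4 + (69 - 40) = -4 + 29 = 25)
(Y(o) + 15568) - 1*12879 = (25 + 15568) - 1*12879 = 15593 - 12879 = 2714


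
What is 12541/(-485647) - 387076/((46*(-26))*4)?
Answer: 46980575507/580833812 ≈ 80.885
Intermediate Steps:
12541/(-485647) - 387076/((46*(-26))*4) = 12541*(-1/485647) - 387076/((-1196*4)) = -12541/485647 - 387076/(-4784) = -12541/485647 - 387076*(-1/4784) = -12541/485647 + 96769/1196 = 46980575507/580833812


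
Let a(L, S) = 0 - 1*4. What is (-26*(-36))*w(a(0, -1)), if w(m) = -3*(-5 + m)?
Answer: 25272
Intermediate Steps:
a(L, S) = -4 (a(L, S) = 0 - 4 = -4)
w(m) = 15 - 3*m
(-26*(-36))*w(a(0, -1)) = (-26*(-36))*(15 - 3*(-4)) = 936*(15 + 12) = 936*27 = 25272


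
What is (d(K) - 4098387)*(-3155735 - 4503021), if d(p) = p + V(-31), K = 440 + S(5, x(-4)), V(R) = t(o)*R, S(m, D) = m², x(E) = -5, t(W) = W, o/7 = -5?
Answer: 31376674954772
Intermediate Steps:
o = -35 (o = 7*(-5) = -35)
V(R) = -35*R
K = 465 (K = 440 + 5² = 440 + 25 = 465)
d(p) = 1085 + p (d(p) = p - 35*(-31) = p + 1085 = 1085 + p)
(d(K) - 4098387)*(-3155735 - 4503021) = ((1085 + 465) - 4098387)*(-3155735 - 4503021) = (1550 - 4098387)*(-7658756) = -4096837*(-7658756) = 31376674954772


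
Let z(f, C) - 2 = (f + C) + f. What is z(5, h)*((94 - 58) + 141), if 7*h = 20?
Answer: 18408/7 ≈ 2629.7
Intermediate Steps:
h = 20/7 (h = (1/7)*20 = 20/7 ≈ 2.8571)
z(f, C) = 2 + C + 2*f (z(f, C) = 2 + ((f + C) + f) = 2 + ((C + f) + f) = 2 + (C + 2*f) = 2 + C + 2*f)
z(5, h)*((94 - 58) + 141) = (2 + 20/7 + 2*5)*((94 - 58) + 141) = (2 + 20/7 + 10)*(36 + 141) = (104/7)*177 = 18408/7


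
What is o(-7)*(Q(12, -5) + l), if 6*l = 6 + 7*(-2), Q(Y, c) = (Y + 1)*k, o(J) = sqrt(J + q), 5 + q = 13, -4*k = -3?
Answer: 101/12 ≈ 8.4167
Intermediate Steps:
k = 3/4 (k = -1/4*(-3) = 3/4 ≈ 0.75000)
q = 8 (q = -5 + 13 = 8)
o(J) = sqrt(8 + J) (o(J) = sqrt(J + 8) = sqrt(8 + J))
Q(Y, c) = 3/4 + 3*Y/4 (Q(Y, c) = (Y + 1)*(3/4) = (1 + Y)*(3/4) = 3/4 + 3*Y/4)
l = -4/3 (l = (6 + 7*(-2))/6 = (6 - 14)/6 = (1/6)*(-8) = -4/3 ≈ -1.3333)
o(-7)*(Q(12, -5) + l) = sqrt(8 - 7)*((3/4 + (3/4)*12) - 4/3) = sqrt(1)*((3/4 + 9) - 4/3) = 1*(39/4 - 4/3) = 1*(101/12) = 101/12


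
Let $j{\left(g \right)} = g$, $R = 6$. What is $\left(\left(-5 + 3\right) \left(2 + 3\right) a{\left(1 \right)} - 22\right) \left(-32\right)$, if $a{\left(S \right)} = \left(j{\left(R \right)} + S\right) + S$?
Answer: $3264$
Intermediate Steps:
$a{\left(S \right)} = 6 + 2 S$ ($a{\left(S \right)} = \left(6 + S\right) + S = 6 + 2 S$)
$\left(\left(-5 + 3\right) \left(2 + 3\right) a{\left(1 \right)} - 22\right) \left(-32\right) = \left(\left(-5 + 3\right) \left(2 + 3\right) \left(6 + 2 \cdot 1\right) - 22\right) \left(-32\right) = \left(\left(-2\right) 5 \left(6 + 2\right) - 22\right) \left(-32\right) = \left(\left(-10\right) 8 - 22\right) \left(-32\right) = \left(-80 - 22\right) \left(-32\right) = \left(-102\right) \left(-32\right) = 3264$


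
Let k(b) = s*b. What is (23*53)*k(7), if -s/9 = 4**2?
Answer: -1228752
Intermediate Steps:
s = -144 (s = -9*4**2 = -9*16 = -144)
k(b) = -144*b
(23*53)*k(7) = (23*53)*(-144*7) = 1219*(-1008) = -1228752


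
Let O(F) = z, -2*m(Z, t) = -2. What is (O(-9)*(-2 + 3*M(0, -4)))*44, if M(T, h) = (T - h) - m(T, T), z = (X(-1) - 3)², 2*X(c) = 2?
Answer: 1232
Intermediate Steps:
X(c) = 1 (X(c) = (½)*2 = 1)
m(Z, t) = 1 (m(Z, t) = -½*(-2) = 1)
z = 4 (z = (1 - 3)² = (-2)² = 4)
O(F) = 4
M(T, h) = -1 + T - h (M(T, h) = (T - h) - 1*1 = (T - h) - 1 = -1 + T - h)
(O(-9)*(-2 + 3*M(0, -4)))*44 = (4*(-2 + 3*(-1 + 0 - 1*(-4))))*44 = (4*(-2 + 3*(-1 + 0 + 4)))*44 = (4*(-2 + 3*3))*44 = (4*(-2 + 9))*44 = (4*7)*44 = 28*44 = 1232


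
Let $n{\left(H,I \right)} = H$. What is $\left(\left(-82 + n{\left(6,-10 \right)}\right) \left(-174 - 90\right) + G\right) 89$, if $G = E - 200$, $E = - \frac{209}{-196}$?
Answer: $\frac{346526217}{196} \approx 1.768 \cdot 10^{6}$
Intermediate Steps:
$E = \frac{209}{196}$ ($E = \left(-209\right) \left(- \frac{1}{196}\right) = \frac{209}{196} \approx 1.0663$)
$G = - \frac{38991}{196}$ ($G = \frac{209}{196} - 200 = - \frac{38991}{196} \approx -198.93$)
$\left(\left(-82 + n{\left(6,-10 \right)}\right) \left(-174 - 90\right) + G\right) 89 = \left(\left(-82 + 6\right) \left(-174 - 90\right) - \frac{38991}{196}\right) 89 = \left(\left(-76\right) \left(-264\right) - \frac{38991}{196}\right) 89 = \left(20064 - \frac{38991}{196}\right) 89 = \frac{3893553}{196} \cdot 89 = \frac{346526217}{196}$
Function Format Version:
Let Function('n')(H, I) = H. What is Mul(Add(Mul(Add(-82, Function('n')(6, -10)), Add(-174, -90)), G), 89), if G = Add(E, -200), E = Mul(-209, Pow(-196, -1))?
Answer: Rational(346526217, 196) ≈ 1.7680e+6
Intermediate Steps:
E = Rational(209, 196) (E = Mul(-209, Rational(-1, 196)) = Rational(209, 196) ≈ 1.0663)
G = Rational(-38991, 196) (G = Add(Rational(209, 196), -200) = Rational(-38991, 196) ≈ -198.93)
Mul(Add(Mul(Add(-82, Function('n')(6, -10)), Add(-174, -90)), G), 89) = Mul(Add(Mul(Add(-82, 6), Add(-174, -90)), Rational(-38991, 196)), 89) = Mul(Add(Mul(-76, -264), Rational(-38991, 196)), 89) = Mul(Add(20064, Rational(-38991, 196)), 89) = Mul(Rational(3893553, 196), 89) = Rational(346526217, 196)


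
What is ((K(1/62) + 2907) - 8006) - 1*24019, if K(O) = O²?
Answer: -111929591/3844 ≈ -29118.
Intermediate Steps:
((K(1/62) + 2907) - 8006) - 1*24019 = (((1/62)² + 2907) - 8006) - 1*24019 = (((1/62)² + 2907) - 8006) - 24019 = ((1/3844 + 2907) - 8006) - 24019 = (11174509/3844 - 8006) - 24019 = -19600555/3844 - 24019 = -111929591/3844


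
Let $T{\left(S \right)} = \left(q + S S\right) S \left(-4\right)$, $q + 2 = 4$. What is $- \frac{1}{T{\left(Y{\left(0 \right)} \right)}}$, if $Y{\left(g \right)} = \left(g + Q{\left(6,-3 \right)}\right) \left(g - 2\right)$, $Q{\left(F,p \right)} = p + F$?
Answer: $- \frac{1}{912} \approx -0.0010965$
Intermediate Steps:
$q = 2$ ($q = -2 + 4 = 2$)
$Q{\left(F,p \right)} = F + p$
$Y{\left(g \right)} = \left(-2 + g\right) \left(3 + g\right)$ ($Y{\left(g \right)} = \left(g + \left(6 - 3\right)\right) \left(g - 2\right) = \left(g + 3\right) \left(-2 + g\right) = \left(3 + g\right) \left(-2 + g\right) = \left(-2 + g\right) \left(3 + g\right)$)
$T{\left(S \right)} = - 4 S \left(2 + S^{2}\right)$ ($T{\left(S \right)} = \left(2 + S S\right) S \left(-4\right) = \left(2 + S^{2}\right) S \left(-4\right) = S \left(2 + S^{2}\right) \left(-4\right) = - 4 S \left(2 + S^{2}\right)$)
$- \frac{1}{T{\left(Y{\left(0 \right)} \right)}} = - \frac{1}{\left(-4\right) \left(-6 + 0 + 0^{2}\right) \left(2 + \left(-6 + 0 + 0^{2}\right)^{2}\right)} = - \frac{1}{\left(-4\right) \left(-6 + 0 + 0\right) \left(2 + \left(-6 + 0 + 0\right)^{2}\right)} = - \frac{1}{\left(-4\right) \left(-6\right) \left(2 + \left(-6\right)^{2}\right)} = - \frac{1}{\left(-4\right) \left(-6\right) \left(2 + 36\right)} = - \frac{1}{\left(-4\right) \left(-6\right) 38} = - \frac{1}{912}$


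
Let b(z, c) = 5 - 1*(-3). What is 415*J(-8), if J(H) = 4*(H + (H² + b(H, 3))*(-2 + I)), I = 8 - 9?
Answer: -371840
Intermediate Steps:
b(z, c) = 8 (b(z, c) = 5 + 3 = 8)
I = -1
J(H) = -96 - 12*H² + 4*H (J(H) = 4*(H + (H² + 8)*(-2 - 1)) = 4*(H + (8 + H²)*(-3)) = 4*(H + (-24 - 3*H²)) = 4*(-24 + H - 3*H²) = -96 - 12*H² + 4*H)
415*J(-8) = 415*(-96 - 12*(-8)² + 4*(-8)) = 415*(-96 - 12*64 - 32) = 415*(-96 - 768 - 32) = 415*(-896) = -371840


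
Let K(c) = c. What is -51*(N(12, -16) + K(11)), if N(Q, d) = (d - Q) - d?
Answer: 51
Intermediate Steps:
N(Q, d) = -Q
-51*(N(12, -16) + K(11)) = -51*(-1*12 + 11) = -51*(-12 + 11) = -51*(-1) = 51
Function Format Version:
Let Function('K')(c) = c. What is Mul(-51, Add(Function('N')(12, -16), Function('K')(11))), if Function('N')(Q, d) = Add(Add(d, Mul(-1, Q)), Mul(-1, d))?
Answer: 51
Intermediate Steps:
Function('N')(Q, d) = Mul(-1, Q)
Mul(-51, Add(Function('N')(12, -16), Function('K')(11))) = Mul(-51, Add(Mul(-1, 12), 11)) = Mul(-51, Add(-12, 11)) = Mul(-51, -1) = 51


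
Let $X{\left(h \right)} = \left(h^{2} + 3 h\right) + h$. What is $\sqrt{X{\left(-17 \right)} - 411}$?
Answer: $i \sqrt{190} \approx 13.784 i$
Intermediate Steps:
$X{\left(h \right)} = h^{2} + 4 h$
$\sqrt{X{\left(-17 \right)} - 411} = \sqrt{- 17 \left(4 - 17\right) - 411} = \sqrt{\left(-17\right) \left(-13\right) - 411} = \sqrt{221 - 411} = \sqrt{-190} = i \sqrt{190}$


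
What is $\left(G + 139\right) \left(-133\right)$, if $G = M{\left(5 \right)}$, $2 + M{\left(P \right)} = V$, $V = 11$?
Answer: $-19684$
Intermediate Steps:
$M{\left(P \right)} = 9$ ($M{\left(P \right)} = -2 + 11 = 9$)
$G = 9$
$\left(G + 139\right) \left(-133\right) = \left(9 + 139\right) \left(-133\right) = 148 \left(-133\right) = -19684$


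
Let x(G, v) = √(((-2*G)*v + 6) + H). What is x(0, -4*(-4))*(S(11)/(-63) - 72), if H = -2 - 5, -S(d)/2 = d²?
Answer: -4294*I/63 ≈ -68.159*I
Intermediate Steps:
S(d) = -2*d²
H = -7
x(G, v) = √(-1 - 2*G*v) (x(G, v) = √(((-2*G)*v + 6) - 7) = √((-2*G*v + 6) - 7) = √((6 - 2*G*v) - 7) = √(-1 - 2*G*v))
x(0, -4*(-4))*(S(11)/(-63) - 72) = √(-1 - 2*0*(-4*(-4)))*(-2*11²/(-63) - 72) = √(-1 - 2*0*16)*(-2*121*(-1/63) - 72) = √(-1 + 0)*(-242*(-1/63) - 72) = √(-1)*(242/63 - 72) = I*(-4294/63) = -4294*I/63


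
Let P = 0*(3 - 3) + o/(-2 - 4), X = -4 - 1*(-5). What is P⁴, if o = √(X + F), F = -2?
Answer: 1/1296 ≈ 0.00077160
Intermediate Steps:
X = 1 (X = -4 + 5 = 1)
o = I (o = √(1 - 2) = √(-1) = I ≈ 1.0*I)
P = -I/6 (P = 0*(3 - 3) + I/(-2 - 4) = 0*0 + I/(-6) = 0 - I/6 = -I/6 ≈ -0.16667*I)
P⁴ = (-I/6)⁴ = 1/1296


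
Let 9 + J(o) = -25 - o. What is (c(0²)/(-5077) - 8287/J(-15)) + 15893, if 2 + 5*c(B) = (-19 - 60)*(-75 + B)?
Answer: 7875685253/482315 ≈ 16329.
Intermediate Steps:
J(o) = -34 - o (J(o) = -9 + (-25 - o) = -34 - o)
c(B) = 5923/5 - 79*B/5 (c(B) = -⅖ + ((-19 - 60)*(-75 + B))/5 = -⅖ + (-79*(-75 + B))/5 = -⅖ + (5925 - 79*B)/5 = -⅖ + (1185 - 79*B/5) = 5923/5 - 79*B/5)
(c(0²)/(-5077) - 8287/J(-15)) + 15893 = ((5923/5 - 79/5*0²)/(-5077) - 8287/(-34 - 1*(-15))) + 15893 = ((5923/5 - 79/5*0)*(-1/5077) - 8287/(-34 + 15)) + 15893 = ((5923/5 + 0)*(-1/5077) - 8287/(-19)) + 15893 = ((5923/5)*(-1/5077) - 8287*(-1/19)) + 15893 = (-5923/25385 + 8287/19) + 15893 = 210252958/482315 + 15893 = 7875685253/482315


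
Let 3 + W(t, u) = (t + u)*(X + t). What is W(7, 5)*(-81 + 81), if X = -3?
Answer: 0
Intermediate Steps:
W(t, u) = -3 + (-3 + t)*(t + u) (W(t, u) = -3 + (t + u)*(-3 + t) = -3 + (-3 + t)*(t + u))
W(7, 5)*(-81 + 81) = (-3 + 7² - 3*7 - 3*5 + 7*5)*(-81 + 81) = (-3 + 49 - 21 - 15 + 35)*0 = 45*0 = 0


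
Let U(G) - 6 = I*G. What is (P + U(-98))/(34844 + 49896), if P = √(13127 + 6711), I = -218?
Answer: 2137/8474 + √19838/84740 ≈ 0.25385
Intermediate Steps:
P = √19838 ≈ 140.85
U(G) = 6 - 218*G
(P + U(-98))/(34844 + 49896) = (√19838 + (6 - 218*(-98)))/(34844 + 49896) = (√19838 + (6 + 21364))/84740 = (√19838 + 21370)*(1/84740) = (21370 + √19838)*(1/84740) = 2137/8474 + √19838/84740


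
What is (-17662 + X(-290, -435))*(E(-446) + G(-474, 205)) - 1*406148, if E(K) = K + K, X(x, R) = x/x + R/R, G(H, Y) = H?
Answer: 23717412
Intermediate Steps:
X(x, R) = 2 (X(x, R) = 1 + 1 = 2)
E(K) = 2*K
(-17662 + X(-290, -435))*(E(-446) + G(-474, 205)) - 1*406148 = (-17662 + 2)*(2*(-446) - 474) - 1*406148 = -17660*(-892 - 474) - 406148 = -17660*(-1366) - 406148 = 24123560 - 406148 = 23717412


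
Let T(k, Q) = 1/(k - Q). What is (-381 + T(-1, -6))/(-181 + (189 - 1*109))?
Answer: 1904/505 ≈ 3.7703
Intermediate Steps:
(-381 + T(-1, -6))/(-181 + (189 - 1*109)) = (-381 + 1/(-1 - 1*(-6)))/(-181 + (189 - 1*109)) = (-381 + 1/(-1 + 6))/(-181 + (189 - 109)) = (-381 + 1/5)/(-181 + 80) = (-381 + ⅕)/(-101) = -1904/5*(-1/101) = 1904/505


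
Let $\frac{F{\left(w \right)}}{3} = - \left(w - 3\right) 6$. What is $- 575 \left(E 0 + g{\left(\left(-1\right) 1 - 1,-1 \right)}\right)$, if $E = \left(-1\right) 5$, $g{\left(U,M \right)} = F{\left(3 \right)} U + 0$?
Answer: $0$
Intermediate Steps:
$F{\left(w \right)} = 54 - 18 w$ ($F{\left(w \right)} = 3 \left(- \left(w - 3\right) 6\right) = 3 \left(- \left(-3 + w\right) 6\right) = 3 \left(- (-18 + 6 w)\right) = 3 \left(18 - 6 w\right) = 54 - 18 w$)
$g{\left(U,M \right)} = 0$ ($g{\left(U,M \right)} = \left(54 - 54\right) U + 0 = 0 U + 0 = 0 + 0 = 0$)
$E = -5$
$- 575 \left(E 0 + g{\left(\left(-1\right) 1 - 1,-1 \right)}\right) = - 575 \left(\left(-5\right) 0 + 0\right) = - 575 \left(0 + 0\right) = \left(-575\right) 0 = 0$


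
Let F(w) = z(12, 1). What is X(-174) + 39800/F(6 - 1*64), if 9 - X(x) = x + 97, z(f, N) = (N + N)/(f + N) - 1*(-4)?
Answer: 261022/27 ≈ 9667.5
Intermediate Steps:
z(f, N) = 4 + 2*N/(N + f) (z(f, N) = (2*N)/(N + f) + 4 = 2*N/(N + f) + 4 = 4 + 2*N/(N + f))
F(w) = 54/13 (F(w) = 2*(2*12 + 3*1)/(1 + 12) = 2*(24 + 3)/13 = 2*(1/13)*27 = 54/13)
X(x) = -88 - x (X(x) = 9 - (x + 97) = 9 - (97 + x) = 9 + (-97 - x) = -88 - x)
X(-174) + 39800/F(6 - 1*64) = (-88 - 1*(-174)) + 39800/(54/13) = (-88 + 174) + 39800*(13/54) = 86 + 258700/27 = 261022/27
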